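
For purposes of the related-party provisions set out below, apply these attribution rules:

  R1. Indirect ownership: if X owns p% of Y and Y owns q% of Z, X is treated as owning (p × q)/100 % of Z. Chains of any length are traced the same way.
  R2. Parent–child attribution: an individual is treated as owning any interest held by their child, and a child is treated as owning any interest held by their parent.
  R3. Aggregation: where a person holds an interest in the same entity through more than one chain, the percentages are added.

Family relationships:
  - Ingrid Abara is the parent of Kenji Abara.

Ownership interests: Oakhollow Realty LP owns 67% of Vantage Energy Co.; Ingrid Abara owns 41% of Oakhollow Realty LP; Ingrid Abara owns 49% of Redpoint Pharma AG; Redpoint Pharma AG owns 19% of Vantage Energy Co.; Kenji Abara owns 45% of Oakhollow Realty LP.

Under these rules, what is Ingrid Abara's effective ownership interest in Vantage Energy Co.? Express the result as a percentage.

66.93%

By parent–child attribution (R2), Ingrid Abara is treated as also owning Kenji Abara's interest in Oakhollow Realty LP, giving 41% + 45% = 86%.
Chain via Oakhollow Realty LP (R1): 86% × 67% = 57.62% of Vantage Energy Co.
Chain via Redpoint Pharma AG (R1): 49% × 19% = 9.31% of Vantage Energy Co.
Aggregating (R3): 57.62% + 9.31% = 66.93%.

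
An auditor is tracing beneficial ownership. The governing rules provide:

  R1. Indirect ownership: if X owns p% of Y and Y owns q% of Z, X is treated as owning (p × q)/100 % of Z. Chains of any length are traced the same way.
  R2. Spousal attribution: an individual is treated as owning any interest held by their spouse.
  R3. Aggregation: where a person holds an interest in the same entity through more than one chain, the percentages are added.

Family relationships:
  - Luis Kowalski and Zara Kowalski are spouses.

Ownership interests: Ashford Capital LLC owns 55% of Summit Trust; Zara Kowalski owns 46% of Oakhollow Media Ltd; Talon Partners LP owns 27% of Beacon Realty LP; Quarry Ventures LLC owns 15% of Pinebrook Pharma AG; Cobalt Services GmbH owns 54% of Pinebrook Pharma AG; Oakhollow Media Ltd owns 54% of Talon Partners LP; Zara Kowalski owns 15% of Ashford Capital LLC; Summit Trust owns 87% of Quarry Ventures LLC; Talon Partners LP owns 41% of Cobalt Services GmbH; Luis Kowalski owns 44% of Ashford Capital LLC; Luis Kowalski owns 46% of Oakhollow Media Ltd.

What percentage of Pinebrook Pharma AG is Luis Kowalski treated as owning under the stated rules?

15.233877%

By spousal attribution (R2), Luis Kowalski is treated as also owning Zara Kowalski's interest in Ashford Capital LLC, giving 44% + 15% = 59%.
By spousal attribution (R2), Luis Kowalski is treated as also owning Zara Kowalski's interest in Oakhollow Media Ltd, giving 46% + 46% = 92%.
Chain via Ashford Capital LLC → Summit Trust → Quarry Ventures LLC (R1): 59% × 55% × 87% × 15% = 4.234725% of Pinebrook Pharma AG.
Chain via Oakhollow Media Ltd → Talon Partners LP → Cobalt Services GmbH (R1): 92% × 54% × 41% × 54% = 10.999152% of Pinebrook Pharma AG.
Aggregating (R3): 4.234725% + 10.999152% = 15.233877%.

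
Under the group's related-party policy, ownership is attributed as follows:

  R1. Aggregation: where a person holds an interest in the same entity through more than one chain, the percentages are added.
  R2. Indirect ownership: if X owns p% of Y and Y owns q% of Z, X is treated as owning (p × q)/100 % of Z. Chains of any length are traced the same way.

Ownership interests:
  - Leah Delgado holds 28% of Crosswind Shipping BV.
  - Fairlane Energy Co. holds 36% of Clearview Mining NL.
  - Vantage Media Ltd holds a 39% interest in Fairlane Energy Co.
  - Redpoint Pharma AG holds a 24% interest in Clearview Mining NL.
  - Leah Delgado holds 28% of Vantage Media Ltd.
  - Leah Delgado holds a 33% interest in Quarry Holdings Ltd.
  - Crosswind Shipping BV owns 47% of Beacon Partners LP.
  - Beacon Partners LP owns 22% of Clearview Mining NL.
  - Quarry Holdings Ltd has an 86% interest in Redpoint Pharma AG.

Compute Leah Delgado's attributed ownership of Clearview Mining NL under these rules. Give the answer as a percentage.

Chain via Quarry Holdings Ltd → Redpoint Pharma AG (R2): 33% × 86% × 24% = 6.8112% of Clearview Mining NL.
Chain via Crosswind Shipping BV → Beacon Partners LP (R2): 28% × 47% × 22% = 2.8952% of Clearview Mining NL.
Chain via Vantage Media Ltd → Fairlane Energy Co. (R2): 28% × 39% × 36% = 3.9312% of Clearview Mining NL.
Aggregating (R1): 6.8112% + 2.8952% + 3.9312% = 13.6376%.

13.6376%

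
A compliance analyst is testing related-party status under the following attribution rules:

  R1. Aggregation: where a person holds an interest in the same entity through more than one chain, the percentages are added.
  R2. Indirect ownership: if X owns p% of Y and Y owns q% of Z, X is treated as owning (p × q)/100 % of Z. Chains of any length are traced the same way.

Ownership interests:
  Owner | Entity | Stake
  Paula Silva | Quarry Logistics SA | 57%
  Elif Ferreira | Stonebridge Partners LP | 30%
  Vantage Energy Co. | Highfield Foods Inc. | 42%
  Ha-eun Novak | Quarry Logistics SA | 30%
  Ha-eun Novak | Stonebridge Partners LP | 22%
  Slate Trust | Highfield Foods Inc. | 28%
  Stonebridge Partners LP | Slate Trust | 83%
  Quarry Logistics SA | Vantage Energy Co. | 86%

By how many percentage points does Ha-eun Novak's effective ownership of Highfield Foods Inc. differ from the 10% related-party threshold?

5.9488

Chain via Quarry Logistics SA → Vantage Energy Co. (R2): 30% × 86% × 42% = 10.836% of Highfield Foods Inc.
Chain via Stonebridge Partners LP → Slate Trust (R2): 22% × 83% × 28% = 5.1128% of Highfield Foods Inc.
Aggregating (R1): 10.836% + 5.1128% = 15.9488%.
15.9488% exceeds the 10% threshold by 5.9488 percentage points.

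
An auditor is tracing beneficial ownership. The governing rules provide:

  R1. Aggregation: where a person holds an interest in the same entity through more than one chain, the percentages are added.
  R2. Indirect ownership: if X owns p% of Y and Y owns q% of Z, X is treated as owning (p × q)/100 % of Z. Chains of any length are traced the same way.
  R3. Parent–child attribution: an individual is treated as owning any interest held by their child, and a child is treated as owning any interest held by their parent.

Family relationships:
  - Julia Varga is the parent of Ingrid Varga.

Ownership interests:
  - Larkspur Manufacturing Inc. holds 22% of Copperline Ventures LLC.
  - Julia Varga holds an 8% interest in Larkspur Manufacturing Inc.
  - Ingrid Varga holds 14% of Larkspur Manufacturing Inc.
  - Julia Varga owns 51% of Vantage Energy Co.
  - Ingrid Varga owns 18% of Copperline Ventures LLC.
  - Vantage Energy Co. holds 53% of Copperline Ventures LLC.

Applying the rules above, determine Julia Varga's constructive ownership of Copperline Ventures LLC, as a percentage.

49.87%

By parent–child attribution (R3), Julia Varga is treated as also owning Ingrid Varga's interest in Larkspur Manufacturing Inc, giving 8% + 14% = 22%.
By parent–child attribution (R3), Julia Varga is treated as owning Ingrid Varga's 18% interest in Copperline Ventures LLC.
Chain via Vantage Energy Co. (R2): 51% × 53% = 27.03% of Copperline Ventures LLC.
Chain via Larkspur Manufacturing Inc. (R2): 22% × 22% = 4.84% of Copperline Ventures LLC.
Direct interest in Copperline Ventures LLC: 18%.
Aggregating (R1): 27.03% + 4.84% + 18% = 49.87%.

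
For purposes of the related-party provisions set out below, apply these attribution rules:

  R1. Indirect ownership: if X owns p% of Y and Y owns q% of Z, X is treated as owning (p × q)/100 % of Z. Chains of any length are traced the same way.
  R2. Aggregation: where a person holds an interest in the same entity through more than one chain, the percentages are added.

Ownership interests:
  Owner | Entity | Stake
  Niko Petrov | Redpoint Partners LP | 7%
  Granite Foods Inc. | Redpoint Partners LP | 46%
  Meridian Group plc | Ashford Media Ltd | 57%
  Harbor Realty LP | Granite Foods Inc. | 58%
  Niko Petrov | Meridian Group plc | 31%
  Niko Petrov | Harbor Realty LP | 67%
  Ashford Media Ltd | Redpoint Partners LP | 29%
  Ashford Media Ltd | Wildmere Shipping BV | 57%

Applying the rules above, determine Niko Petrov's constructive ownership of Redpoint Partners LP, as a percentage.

Chain via Meridian Group plc → Ashford Media Ltd (R1): 31% × 57% × 29% = 5.1243% of Redpoint Partners LP.
Chain via Harbor Realty LP → Granite Foods Inc. (R1): 67% × 58% × 46% = 17.8756% of Redpoint Partners LP.
Direct interest in Redpoint Partners LP: 7%.
Aggregating (R2): 5.1243% + 17.8756% + 7% = 29.9999%.

29.9999%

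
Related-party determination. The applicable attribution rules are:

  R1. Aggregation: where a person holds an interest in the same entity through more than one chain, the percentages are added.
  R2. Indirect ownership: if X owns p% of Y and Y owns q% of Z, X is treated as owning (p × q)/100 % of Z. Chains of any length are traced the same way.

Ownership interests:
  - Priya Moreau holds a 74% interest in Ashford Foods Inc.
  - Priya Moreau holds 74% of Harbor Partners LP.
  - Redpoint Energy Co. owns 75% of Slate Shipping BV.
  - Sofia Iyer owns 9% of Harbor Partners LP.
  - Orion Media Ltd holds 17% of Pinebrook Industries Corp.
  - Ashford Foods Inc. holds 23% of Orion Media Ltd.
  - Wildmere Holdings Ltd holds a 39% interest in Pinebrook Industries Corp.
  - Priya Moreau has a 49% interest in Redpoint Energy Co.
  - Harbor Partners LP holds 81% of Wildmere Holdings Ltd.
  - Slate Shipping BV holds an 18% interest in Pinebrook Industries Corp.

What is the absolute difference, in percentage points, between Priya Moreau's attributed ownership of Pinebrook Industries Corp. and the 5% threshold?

27.885

Chain via Redpoint Energy Co. → Slate Shipping BV (R2): 49% × 75% × 18% = 6.615% of Pinebrook Industries Corp.
Chain via Harbor Partners LP → Wildmere Holdings Ltd (R2): 74% × 81% × 39% = 23.3766% of Pinebrook Industries Corp.
Chain via Ashford Foods Inc. → Orion Media Ltd (R2): 74% × 23% × 17% = 2.8934% of Pinebrook Industries Corp.
Aggregating (R1): 6.615% + 23.3766% + 2.8934% = 32.885%.
32.885% exceeds the 5% threshold by 27.885 percentage points.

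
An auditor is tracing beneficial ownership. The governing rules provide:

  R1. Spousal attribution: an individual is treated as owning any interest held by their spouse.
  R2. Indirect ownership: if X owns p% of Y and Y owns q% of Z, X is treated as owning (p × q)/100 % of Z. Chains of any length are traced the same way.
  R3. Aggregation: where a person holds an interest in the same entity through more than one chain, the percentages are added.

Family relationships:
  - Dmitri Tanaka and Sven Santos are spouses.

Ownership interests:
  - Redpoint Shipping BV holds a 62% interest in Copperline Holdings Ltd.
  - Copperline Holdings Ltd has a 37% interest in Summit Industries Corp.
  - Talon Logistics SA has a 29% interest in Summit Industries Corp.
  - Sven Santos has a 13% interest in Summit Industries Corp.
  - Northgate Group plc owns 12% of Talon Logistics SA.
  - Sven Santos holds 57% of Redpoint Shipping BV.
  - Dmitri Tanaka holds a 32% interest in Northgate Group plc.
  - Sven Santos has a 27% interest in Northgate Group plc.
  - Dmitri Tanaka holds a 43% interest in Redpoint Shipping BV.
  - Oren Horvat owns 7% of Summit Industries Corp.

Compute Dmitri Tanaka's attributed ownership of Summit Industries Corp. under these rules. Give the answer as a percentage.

By spousal attribution (R1), Dmitri Tanaka is treated as also owning Sven Santos's interest in Redpoint Shipping BV, giving 43% + 57% = 100%.
By spousal attribution (R1), Dmitri Tanaka is treated as also owning Sven Santos's interest in Northgate Group plc, giving 32% + 27% = 59%.
By spousal attribution (R1), Dmitri Tanaka is treated as owning Sven Santos's 13% interest in Summit Industries Corp.
Chain via Redpoint Shipping BV → Copperline Holdings Ltd (R2): 100% × 62% × 37% = 22.94% of Summit Industries Corp.
Chain via Northgate Group plc → Talon Logistics SA (R2): 59% × 12% × 29% = 2.0532% of Summit Industries Corp.
Direct interest in Summit Industries Corp: 13%.
Aggregating (R3): 22.94% + 2.0532% + 13% = 37.9932%.

37.9932%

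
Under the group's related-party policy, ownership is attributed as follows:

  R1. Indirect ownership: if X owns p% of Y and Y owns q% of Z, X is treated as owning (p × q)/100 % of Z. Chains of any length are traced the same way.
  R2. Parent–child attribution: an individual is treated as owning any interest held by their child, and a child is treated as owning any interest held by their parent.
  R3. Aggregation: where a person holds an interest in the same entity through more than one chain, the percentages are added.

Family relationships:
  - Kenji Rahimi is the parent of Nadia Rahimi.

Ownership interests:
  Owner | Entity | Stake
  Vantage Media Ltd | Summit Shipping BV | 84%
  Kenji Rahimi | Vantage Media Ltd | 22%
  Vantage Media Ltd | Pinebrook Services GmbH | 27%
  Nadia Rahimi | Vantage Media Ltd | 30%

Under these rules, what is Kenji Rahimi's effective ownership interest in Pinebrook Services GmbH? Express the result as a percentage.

14.04%

By parent–child attribution (R2), Kenji Rahimi is treated as also owning Nadia Rahimi's interest in Vantage Media Ltd, giving 22% + 30% = 52%.
Chain via Vantage Media Ltd (R1): 52% × 27% = 14.04% of Pinebrook Services GmbH.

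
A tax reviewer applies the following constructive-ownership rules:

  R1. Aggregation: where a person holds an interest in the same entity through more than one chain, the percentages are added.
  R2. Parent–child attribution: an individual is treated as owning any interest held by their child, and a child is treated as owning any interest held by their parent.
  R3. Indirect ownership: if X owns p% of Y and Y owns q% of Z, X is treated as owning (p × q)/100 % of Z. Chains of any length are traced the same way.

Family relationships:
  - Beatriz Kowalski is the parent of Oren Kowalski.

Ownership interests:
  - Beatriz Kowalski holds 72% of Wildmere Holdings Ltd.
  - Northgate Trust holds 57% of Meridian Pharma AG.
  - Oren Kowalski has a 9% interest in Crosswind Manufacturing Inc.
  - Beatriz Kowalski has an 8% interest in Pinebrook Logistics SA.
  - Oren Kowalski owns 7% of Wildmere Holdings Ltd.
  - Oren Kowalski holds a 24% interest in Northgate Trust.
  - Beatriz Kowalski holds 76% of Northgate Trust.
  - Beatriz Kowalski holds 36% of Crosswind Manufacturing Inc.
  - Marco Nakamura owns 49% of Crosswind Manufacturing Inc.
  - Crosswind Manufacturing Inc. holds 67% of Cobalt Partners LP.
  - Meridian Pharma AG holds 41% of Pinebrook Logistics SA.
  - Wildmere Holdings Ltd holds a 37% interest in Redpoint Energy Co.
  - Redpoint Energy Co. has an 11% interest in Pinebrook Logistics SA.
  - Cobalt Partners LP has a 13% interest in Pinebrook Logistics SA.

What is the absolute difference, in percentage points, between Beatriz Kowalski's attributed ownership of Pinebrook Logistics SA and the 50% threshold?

11.4952

By parent–child attribution (R2), Beatriz Kowalski is treated as also owning Oren Kowalski's interest in Crosswind Manufacturing Inc, giving 36% + 9% = 45%.
By parent–child attribution (R2), Beatriz Kowalski is treated as also owning Oren Kowalski's interest in Wildmere Holdings Ltd, giving 72% + 7% = 79%.
By parent–child attribution (R2), Beatriz Kowalski is treated as also owning Oren Kowalski's interest in Northgate Trust, giving 76% + 24% = 100%.
Chain via Crosswind Manufacturing Inc. → Cobalt Partners LP (R3): 45% × 67% × 13% = 3.9195% of Pinebrook Logistics SA.
Chain via Wildmere Holdings Ltd → Redpoint Energy Co. (R3): 79% × 37% × 11% = 3.2153% of Pinebrook Logistics SA.
Chain via Northgate Trust → Meridian Pharma AG (R3): 100% × 57% × 41% = 23.37% of Pinebrook Logistics SA.
Direct interest in Pinebrook Logistics SA: 8%.
Aggregating (R1): 3.9195% + 3.2153% + 23.37% + 8% = 38.5048%.
38.5048% falls short of the 50% threshold by 11.4952 percentage points.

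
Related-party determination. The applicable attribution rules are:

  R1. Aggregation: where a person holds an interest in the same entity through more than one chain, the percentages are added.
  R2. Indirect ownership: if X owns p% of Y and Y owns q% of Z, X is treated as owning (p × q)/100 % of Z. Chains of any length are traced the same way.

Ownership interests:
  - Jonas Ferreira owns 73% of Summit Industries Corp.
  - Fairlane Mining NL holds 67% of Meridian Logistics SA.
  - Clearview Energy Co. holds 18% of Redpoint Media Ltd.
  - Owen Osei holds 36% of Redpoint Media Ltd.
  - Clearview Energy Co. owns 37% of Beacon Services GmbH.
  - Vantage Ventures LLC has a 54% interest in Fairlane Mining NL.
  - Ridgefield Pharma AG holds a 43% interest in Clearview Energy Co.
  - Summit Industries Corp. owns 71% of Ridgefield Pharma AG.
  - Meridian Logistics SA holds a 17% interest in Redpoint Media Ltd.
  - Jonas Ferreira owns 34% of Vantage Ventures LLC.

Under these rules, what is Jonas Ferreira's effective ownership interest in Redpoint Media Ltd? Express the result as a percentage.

Chain via Vantage Ventures LLC → Fairlane Mining NL → Meridian Logistics SA (R2): 34% × 54% × 67% × 17% = 2.091204% of Redpoint Media Ltd.
Chain via Summit Industries Corp. → Ridgefield Pharma AG → Clearview Energy Co. (R2): 73% × 71% × 43% × 18% = 4.011642% of Redpoint Media Ltd.
Aggregating (R1): 2.091204% + 4.011642% = 6.102846%.

6.102846%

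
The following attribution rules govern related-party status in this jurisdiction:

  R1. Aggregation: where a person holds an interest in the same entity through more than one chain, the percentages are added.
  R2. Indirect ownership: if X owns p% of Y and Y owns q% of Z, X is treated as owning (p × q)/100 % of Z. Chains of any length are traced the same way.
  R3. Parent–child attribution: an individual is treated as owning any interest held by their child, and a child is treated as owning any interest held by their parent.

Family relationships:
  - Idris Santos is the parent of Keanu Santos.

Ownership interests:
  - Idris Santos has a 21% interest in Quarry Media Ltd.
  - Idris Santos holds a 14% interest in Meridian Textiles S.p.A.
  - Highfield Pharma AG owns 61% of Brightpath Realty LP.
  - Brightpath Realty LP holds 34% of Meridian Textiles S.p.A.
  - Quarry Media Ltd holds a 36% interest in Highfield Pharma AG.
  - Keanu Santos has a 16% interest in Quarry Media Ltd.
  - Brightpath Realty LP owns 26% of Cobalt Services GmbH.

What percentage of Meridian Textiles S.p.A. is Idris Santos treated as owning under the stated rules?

By parent–child attribution (R3), Idris Santos is treated as also owning Keanu Santos's interest in Quarry Media Ltd, giving 21% + 16% = 37%.
Chain via Quarry Media Ltd → Highfield Pharma AG → Brightpath Realty LP (R2): 37% × 36% × 61% × 34% = 2.762568% of Meridian Textiles S.p.A.
Direct interest in Meridian Textiles S.p.A: 14%.
Aggregating (R1): 2.762568% + 14% = 16.762568%.

16.762568%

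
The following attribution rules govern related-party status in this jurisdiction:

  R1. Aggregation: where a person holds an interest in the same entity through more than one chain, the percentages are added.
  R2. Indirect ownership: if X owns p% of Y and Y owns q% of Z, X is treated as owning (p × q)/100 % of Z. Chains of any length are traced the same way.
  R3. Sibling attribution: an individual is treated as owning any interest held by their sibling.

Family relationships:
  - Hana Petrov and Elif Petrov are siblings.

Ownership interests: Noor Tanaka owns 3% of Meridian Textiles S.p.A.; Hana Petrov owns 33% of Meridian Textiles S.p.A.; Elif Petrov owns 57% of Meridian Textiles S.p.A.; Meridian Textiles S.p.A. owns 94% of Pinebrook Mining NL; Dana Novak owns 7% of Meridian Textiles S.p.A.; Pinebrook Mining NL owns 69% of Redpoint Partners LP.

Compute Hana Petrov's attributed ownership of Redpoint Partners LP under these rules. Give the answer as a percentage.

58.374%

By sibling attribution (R3), Hana Petrov is treated as also owning Elif Petrov's interest in Meridian Textiles S.p.A, giving 33% + 57% = 90%.
Chain via Meridian Textiles S.p.A. → Pinebrook Mining NL (R2): 90% × 94% × 69% = 58.374% of Redpoint Partners LP.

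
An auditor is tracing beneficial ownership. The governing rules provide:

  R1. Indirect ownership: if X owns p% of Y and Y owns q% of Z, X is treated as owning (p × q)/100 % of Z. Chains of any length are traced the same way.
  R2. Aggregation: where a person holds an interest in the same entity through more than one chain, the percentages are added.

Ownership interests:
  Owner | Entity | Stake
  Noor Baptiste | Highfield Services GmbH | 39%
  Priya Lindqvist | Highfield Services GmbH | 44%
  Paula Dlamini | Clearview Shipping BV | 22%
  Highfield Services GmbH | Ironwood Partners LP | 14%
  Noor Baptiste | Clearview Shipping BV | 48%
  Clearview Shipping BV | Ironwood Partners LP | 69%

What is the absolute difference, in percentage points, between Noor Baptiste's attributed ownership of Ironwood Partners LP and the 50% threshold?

11.42

Chain via Highfield Services GmbH (R1): 39% × 14% = 5.46% of Ironwood Partners LP.
Chain via Clearview Shipping BV (R1): 48% × 69% = 33.12% of Ironwood Partners LP.
Aggregating (R2): 5.46% + 33.12% = 38.58%.
38.58% falls short of the 50% threshold by 11.42 percentage points.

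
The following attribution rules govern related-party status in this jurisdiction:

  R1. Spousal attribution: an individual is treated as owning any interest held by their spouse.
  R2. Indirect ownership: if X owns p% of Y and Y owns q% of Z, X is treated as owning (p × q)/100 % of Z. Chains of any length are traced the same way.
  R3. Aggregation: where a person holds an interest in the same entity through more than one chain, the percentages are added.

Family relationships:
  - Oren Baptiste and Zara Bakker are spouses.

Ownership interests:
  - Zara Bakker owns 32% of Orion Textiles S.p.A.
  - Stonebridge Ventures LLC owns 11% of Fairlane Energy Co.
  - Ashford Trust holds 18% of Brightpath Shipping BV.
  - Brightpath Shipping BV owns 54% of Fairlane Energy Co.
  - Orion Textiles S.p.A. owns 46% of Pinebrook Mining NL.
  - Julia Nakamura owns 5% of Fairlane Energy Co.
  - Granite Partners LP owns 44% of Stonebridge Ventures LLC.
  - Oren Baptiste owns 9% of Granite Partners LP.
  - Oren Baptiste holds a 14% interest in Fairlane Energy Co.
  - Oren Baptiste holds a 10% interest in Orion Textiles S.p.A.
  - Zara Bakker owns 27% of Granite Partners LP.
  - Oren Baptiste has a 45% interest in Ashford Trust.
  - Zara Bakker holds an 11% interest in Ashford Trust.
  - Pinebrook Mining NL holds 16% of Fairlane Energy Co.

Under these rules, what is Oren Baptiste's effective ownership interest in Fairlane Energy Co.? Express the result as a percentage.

By spousal attribution (R1), Oren Baptiste is treated as also owning Zara Bakker's interest in Orion Textiles S.p.A, giving 10% + 32% = 42%.
By spousal attribution (R1), Oren Baptiste is treated as also owning Zara Bakker's interest in Granite Partners LP, giving 9% + 27% = 36%.
By spousal attribution (R1), Oren Baptiste is treated as also owning Zara Bakker's interest in Ashford Trust, giving 45% + 11% = 56%.
Chain via Orion Textiles S.p.A. → Pinebrook Mining NL (R2): 42% × 46% × 16% = 3.0912% of Fairlane Energy Co.
Chain via Granite Partners LP → Stonebridge Ventures LLC (R2): 36% × 44% × 11% = 1.7424% of Fairlane Energy Co.
Chain via Ashford Trust → Brightpath Shipping BV (R2): 56% × 18% × 54% = 5.4432% of Fairlane Energy Co.
Direct interest in Fairlane Energy Co: 14%.
Aggregating (R3): 3.0912% + 1.7424% + 5.4432% + 14% = 24.2768%.

24.2768%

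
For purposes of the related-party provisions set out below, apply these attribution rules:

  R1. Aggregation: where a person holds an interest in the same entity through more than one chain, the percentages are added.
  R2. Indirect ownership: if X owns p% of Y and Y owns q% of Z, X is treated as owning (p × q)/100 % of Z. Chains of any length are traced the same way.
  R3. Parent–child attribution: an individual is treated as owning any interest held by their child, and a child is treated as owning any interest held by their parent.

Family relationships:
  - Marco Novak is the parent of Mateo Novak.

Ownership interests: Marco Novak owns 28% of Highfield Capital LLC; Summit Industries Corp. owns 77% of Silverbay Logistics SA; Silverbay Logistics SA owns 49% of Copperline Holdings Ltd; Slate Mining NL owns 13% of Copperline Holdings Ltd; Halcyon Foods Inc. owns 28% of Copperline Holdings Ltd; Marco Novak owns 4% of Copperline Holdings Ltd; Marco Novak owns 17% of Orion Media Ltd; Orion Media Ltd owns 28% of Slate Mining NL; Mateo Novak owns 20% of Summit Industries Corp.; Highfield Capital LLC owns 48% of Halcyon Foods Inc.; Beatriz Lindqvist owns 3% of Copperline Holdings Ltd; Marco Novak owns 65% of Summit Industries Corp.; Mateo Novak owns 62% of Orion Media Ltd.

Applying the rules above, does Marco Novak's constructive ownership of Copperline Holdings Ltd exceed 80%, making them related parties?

No

By parent–child attribution (R3), Marco Novak is treated as also owning Mateo Novak's interest in Summit Industries Corp, giving 65% + 20% = 85%.
By parent–child attribution (R3), Marco Novak is treated as also owning Mateo Novak's interest in Orion Media Ltd, giving 17% + 62% = 79%.
Chain via Summit Industries Corp. → Silverbay Logistics SA (R2): 85% × 77% × 49% = 32.0705% of Copperline Holdings Ltd.
Chain via Orion Media Ltd → Slate Mining NL (R2): 79% × 28% × 13% = 2.8756% of Copperline Holdings Ltd.
Chain via Highfield Capital LLC → Halcyon Foods Inc. (R2): 28% × 48% × 28% = 3.7632% of Copperline Holdings Ltd.
Direct interest in Copperline Holdings Ltd: 4%.
Aggregating (R1): 32.0705% + 2.8756% + 3.7632% + 4% = 42.7093%.
42.7093% does not exceed the 80% threshold, so Marco is not a related party to Copperline Holdings Ltd.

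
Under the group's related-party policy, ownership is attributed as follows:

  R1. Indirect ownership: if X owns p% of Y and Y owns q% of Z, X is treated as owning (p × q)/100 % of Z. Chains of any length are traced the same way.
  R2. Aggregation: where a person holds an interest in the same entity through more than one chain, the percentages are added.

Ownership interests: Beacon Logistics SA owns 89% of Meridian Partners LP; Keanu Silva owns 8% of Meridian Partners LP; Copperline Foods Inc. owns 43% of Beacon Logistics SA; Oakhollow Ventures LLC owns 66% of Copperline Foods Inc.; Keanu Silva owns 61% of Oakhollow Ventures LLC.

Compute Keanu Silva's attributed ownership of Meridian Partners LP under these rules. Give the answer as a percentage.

23.407502%

Chain via Oakhollow Ventures LLC → Copperline Foods Inc. → Beacon Logistics SA (R1): 61% × 66% × 43% × 89% = 15.407502% of Meridian Partners LP.
Direct interest in Meridian Partners LP: 8%.
Aggregating (R2): 15.407502% + 8% = 23.407502%.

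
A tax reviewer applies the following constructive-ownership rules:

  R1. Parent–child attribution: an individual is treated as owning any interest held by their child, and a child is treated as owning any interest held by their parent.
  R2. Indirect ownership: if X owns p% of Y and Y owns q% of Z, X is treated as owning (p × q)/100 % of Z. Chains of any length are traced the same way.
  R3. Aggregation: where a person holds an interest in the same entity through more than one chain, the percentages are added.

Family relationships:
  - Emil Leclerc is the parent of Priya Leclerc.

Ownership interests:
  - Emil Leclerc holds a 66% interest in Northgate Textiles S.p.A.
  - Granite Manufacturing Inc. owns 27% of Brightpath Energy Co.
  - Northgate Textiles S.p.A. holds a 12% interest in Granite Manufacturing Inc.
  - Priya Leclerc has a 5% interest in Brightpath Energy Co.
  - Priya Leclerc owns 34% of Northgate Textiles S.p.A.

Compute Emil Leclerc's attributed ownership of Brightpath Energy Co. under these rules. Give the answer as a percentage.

8.24%

By parent–child attribution (R1), Emil Leclerc is treated as also owning Priya Leclerc's interest in Northgate Textiles S.p.A, giving 66% + 34% = 100%.
By parent–child attribution (R1), Emil Leclerc is treated as owning Priya Leclerc's 5% interest in Brightpath Energy Co.
Chain via Northgate Textiles S.p.A. → Granite Manufacturing Inc. (R2): 100% × 12% × 27% = 3.24% of Brightpath Energy Co.
Direct interest in Brightpath Energy Co: 5%.
Aggregating (R3): 3.24% + 5% = 8.24%.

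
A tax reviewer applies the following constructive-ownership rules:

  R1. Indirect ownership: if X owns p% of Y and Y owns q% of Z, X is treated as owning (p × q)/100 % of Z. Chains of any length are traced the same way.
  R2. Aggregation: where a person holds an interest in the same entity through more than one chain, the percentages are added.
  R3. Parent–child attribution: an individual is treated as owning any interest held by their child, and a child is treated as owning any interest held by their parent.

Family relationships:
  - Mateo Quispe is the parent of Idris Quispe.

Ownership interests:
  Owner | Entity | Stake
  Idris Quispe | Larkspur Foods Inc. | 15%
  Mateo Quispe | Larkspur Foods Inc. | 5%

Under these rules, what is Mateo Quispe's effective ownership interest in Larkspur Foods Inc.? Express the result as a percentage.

By parent–child attribution (R3), Mateo Quispe is treated as also owning Idris Quispe's interest in Larkspur Foods Inc, giving 5% + 15% = 20%.
Direct interest in Larkspur Foods Inc: 20%.

20%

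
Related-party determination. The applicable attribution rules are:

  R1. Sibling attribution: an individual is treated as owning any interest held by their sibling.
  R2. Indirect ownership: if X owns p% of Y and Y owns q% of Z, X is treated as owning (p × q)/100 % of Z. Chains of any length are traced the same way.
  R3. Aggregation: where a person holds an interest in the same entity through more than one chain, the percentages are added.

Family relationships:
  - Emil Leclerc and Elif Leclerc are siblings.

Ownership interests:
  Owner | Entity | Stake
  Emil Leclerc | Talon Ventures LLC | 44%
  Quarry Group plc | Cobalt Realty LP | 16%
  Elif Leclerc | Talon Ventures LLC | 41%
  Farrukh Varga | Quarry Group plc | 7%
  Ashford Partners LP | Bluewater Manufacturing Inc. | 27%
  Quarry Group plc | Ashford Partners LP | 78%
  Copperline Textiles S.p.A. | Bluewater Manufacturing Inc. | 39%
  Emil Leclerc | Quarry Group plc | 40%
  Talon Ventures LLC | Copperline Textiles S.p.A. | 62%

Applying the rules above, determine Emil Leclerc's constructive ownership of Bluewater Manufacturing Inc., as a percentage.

28.977%

By sibling attribution (R1), Emil Leclerc is treated as also owning Elif Leclerc's interest in Talon Ventures LLC, giving 44% + 41% = 85%.
Chain via Quarry Group plc → Ashford Partners LP (R2): 40% × 78% × 27% = 8.424% of Bluewater Manufacturing Inc.
Chain via Talon Ventures LLC → Copperline Textiles S.p.A. (R2): 85% × 62% × 39% = 20.553% of Bluewater Manufacturing Inc.
Aggregating (R3): 8.424% + 20.553% = 28.977%.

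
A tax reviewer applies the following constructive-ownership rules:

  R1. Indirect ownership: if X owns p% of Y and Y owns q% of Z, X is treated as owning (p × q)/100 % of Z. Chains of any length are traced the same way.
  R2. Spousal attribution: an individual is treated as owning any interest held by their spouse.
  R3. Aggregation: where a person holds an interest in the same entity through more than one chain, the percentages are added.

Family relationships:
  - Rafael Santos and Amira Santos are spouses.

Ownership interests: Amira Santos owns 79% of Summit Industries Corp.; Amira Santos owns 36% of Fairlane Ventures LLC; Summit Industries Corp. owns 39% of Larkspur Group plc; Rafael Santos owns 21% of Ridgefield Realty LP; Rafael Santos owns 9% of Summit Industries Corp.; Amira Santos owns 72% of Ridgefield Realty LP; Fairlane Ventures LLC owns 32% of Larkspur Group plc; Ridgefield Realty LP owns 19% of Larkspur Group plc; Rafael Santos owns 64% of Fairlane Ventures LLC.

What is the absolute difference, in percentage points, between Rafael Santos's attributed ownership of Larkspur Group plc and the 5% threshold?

By spousal attribution (R2), Rafael Santos is treated as also owning Amira Santos's interest in Fairlane Ventures LLC, giving 64% + 36% = 100%.
By spousal attribution (R2), Rafael Santos is treated as also owning Amira Santos's interest in Ridgefield Realty LP, giving 21% + 72% = 93%.
By spousal attribution (R2), Rafael Santos is treated as also owning Amira Santos's interest in Summit Industries Corp, giving 9% + 79% = 88%.
Chain via Fairlane Ventures LLC (R1): 100% × 32% = 32% of Larkspur Group plc.
Chain via Ridgefield Realty LP (R1): 93% × 19% = 17.67% of Larkspur Group plc.
Chain via Summit Industries Corp. (R1): 88% × 39% = 34.32% of Larkspur Group plc.
Aggregating (R3): 32% + 17.67% + 34.32% = 83.99%.
83.99% exceeds the 5% threshold by 78.99 percentage points.

78.99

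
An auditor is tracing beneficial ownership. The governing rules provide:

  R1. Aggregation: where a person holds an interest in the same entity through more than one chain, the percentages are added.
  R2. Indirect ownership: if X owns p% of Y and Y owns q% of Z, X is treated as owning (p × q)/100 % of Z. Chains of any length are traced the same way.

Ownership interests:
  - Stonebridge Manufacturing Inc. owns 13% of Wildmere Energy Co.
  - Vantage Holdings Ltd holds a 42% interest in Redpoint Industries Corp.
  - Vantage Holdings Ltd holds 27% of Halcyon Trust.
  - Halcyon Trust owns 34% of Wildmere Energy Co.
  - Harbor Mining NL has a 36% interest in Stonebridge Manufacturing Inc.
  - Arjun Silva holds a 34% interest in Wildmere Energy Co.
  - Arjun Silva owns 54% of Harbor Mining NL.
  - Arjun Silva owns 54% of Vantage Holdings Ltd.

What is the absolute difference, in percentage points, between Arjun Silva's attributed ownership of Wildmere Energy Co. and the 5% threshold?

36.4844

Chain via Harbor Mining NL → Stonebridge Manufacturing Inc. (R2): 54% × 36% × 13% = 2.5272% of Wildmere Energy Co.
Chain via Vantage Holdings Ltd → Halcyon Trust (R2): 54% × 27% × 34% = 4.9572% of Wildmere Energy Co.
Direct interest in Wildmere Energy Co: 34%.
Aggregating (R1): 2.5272% + 4.9572% + 34% = 41.4844%.
41.4844% exceeds the 5% threshold by 36.4844 percentage points.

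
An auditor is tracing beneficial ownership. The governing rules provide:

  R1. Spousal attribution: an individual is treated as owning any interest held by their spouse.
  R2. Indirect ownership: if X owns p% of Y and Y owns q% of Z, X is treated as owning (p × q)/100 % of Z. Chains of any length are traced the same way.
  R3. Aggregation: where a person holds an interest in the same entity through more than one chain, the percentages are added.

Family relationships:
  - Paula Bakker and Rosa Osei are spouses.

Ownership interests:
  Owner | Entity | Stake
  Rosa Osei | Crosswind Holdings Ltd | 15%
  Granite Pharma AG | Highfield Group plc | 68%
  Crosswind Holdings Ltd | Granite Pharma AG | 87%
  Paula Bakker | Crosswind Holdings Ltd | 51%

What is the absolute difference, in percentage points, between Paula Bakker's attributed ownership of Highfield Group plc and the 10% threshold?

By spousal attribution (R1), Paula Bakker is treated as also owning Rosa Osei's interest in Crosswind Holdings Ltd, giving 51% + 15% = 66%.
Chain via Crosswind Holdings Ltd → Granite Pharma AG (R2): 66% × 87% × 68% = 39.0456% of Highfield Group plc.
39.0456% exceeds the 10% threshold by 29.0456 percentage points.

29.0456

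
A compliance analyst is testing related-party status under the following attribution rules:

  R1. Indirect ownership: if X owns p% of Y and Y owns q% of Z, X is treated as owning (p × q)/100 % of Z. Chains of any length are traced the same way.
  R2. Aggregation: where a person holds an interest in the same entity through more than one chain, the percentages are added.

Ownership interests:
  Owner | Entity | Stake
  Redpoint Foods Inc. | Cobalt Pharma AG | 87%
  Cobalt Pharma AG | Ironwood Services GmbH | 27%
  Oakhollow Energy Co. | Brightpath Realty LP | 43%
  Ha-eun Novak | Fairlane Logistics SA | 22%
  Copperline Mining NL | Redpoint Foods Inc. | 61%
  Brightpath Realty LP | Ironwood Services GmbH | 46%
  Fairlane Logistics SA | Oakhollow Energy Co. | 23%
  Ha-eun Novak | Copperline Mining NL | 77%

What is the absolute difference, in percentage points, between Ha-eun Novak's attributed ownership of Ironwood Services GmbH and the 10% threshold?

2.034121

Chain via Fairlane Logistics SA → Oakhollow Energy Co. → Brightpath Realty LP (R1): 22% × 23% × 43% × 46% = 1.000868% of Ironwood Services GmbH.
Chain via Copperline Mining NL → Redpoint Foods Inc. → Cobalt Pharma AG (R1): 77% × 61% × 87% × 27% = 11.033253% of Ironwood Services GmbH.
Aggregating (R2): 1.000868% + 11.033253% = 12.034121%.
12.034121% exceeds the 10% threshold by 2.034121 percentage points.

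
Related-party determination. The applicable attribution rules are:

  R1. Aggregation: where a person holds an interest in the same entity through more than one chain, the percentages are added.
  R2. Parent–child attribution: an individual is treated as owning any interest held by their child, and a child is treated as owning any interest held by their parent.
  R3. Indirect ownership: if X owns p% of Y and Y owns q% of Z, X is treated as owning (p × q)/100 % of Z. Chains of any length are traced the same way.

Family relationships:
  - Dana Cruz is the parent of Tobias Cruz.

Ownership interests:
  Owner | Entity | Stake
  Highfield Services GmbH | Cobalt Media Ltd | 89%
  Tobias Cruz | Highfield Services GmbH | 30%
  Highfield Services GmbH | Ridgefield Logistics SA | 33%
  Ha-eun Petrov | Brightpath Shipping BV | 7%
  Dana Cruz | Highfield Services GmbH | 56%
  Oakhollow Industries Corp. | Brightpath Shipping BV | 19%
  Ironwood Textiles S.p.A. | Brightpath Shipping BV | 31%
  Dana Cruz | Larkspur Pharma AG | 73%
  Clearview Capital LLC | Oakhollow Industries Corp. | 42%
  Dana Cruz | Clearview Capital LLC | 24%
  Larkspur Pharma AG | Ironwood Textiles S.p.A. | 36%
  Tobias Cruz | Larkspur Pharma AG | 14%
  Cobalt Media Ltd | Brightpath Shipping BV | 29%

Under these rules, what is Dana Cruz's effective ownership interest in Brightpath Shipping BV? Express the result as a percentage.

By parent–child attribution (R2), Dana Cruz is treated as also owning Tobias Cruz's interest in Larkspur Pharma AG, giving 73% + 14% = 87%.
By parent–child attribution (R2), Dana Cruz is treated as also owning Tobias Cruz's interest in Highfield Services GmbH, giving 56% + 30% = 86%.
Chain via Larkspur Pharma AG → Ironwood Textiles S.p.A. (R3): 87% × 36% × 31% = 9.7092% of Brightpath Shipping BV.
Chain via Highfield Services GmbH → Cobalt Media Ltd (R3): 86% × 89% × 29% = 22.1966% of Brightpath Shipping BV.
Chain via Clearview Capital LLC → Oakhollow Industries Corp. (R3): 24% × 42% × 19% = 1.9152% of Brightpath Shipping BV.
Aggregating (R1): 9.7092% + 22.1966% + 1.9152% = 33.821%.

33.821%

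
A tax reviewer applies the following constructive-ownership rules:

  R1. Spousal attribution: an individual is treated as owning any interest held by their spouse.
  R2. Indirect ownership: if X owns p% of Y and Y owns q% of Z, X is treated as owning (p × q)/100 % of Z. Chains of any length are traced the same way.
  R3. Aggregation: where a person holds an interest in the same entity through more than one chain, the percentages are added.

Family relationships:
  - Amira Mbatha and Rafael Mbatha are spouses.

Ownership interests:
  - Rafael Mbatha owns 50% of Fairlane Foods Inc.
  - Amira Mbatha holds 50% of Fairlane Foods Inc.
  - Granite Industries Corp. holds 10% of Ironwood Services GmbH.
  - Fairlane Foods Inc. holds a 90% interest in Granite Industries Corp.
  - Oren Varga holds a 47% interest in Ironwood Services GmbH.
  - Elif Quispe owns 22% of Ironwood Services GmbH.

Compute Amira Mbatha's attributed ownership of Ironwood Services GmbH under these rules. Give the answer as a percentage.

9%

By spousal attribution (R1), Amira Mbatha is treated as also owning Rafael Mbatha's interest in Fairlane Foods Inc, giving 50% + 50% = 100%.
Chain via Fairlane Foods Inc. → Granite Industries Corp. (R2): 100% × 90% × 10% = 9% of Ironwood Services GmbH.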